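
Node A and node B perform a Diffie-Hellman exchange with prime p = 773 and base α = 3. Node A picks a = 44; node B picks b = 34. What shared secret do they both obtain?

Node B sends B = α^b mod p = 3^34 mod 773.
3^1 ≡ 3 (mod 773)
3^2 = (3^1)^2 ≡ 3^2 = 9 ≡ 9 (mod 773)
3^4 = (3^2)^2 ≡ 9^2 = 81 ≡ 81 (mod 773)
3^8 = (3^4)^2 ≡ 81^2 = 6561 ≡ 377 (mod 773)
3^16 = (3^8)^2 ≡ 377^2 = 142129 ≡ 670 (mod 773)
3^32 = (3^16)^2 ≡ 670^2 = 448900 ≡ 560 (mod 773)
3^34 = 3^32 · 3^2 ≡ 560 · 9 ≡ 402 (mod 773).
So B = 402. Node A then computes K = B^a mod p = 402^44 mod 773.
402^1 ≡ 402 (mod 773)
402^2 = (402^1)^2 ≡ 402^2 = 161604 ≡ 47 (mod 773)
402^4 = (402^2)^2 ≡ 47^2 = 2209 ≡ 663 (mod 773)
402^8 = (402^4)^2 ≡ 663^2 = 439569 ≡ 505 (mod 773)
402^16 = (402^8)^2 ≡ 505^2 = 255025 ≡ 708 (mod 773)
402^32 = (402^16)^2 ≡ 708^2 = 501264 ≡ 360 (mod 773)
402^44 = 402^32 · 402^8 · 402^4 ≡ 360 · 505 · 663 ≡ 283 (mod 773).

283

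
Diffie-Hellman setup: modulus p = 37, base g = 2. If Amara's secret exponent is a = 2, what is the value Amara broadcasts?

Public value = 2^2 (mod 37).
2^1 ≡ 2 (mod 37)
2^2 = (2^1)^2 ≡ 2^2 = 4 ≡ 4 (mod 37)

4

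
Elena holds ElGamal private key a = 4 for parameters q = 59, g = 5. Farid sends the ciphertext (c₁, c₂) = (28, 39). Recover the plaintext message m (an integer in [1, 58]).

23

Shared mask s = c₁^a mod q = 28^4 mod 59.
28^1 ≡ 28 (mod 59)
28^2 = (28^1)^2 ≡ 28^2 = 784 ≡ 17 (mod 59)
28^4 = (28^2)^2 ≡ 17^2 = 289 ≡ 53 (mod 59)
So s = 53; s⁻¹ ≡ 49 (mod 59).
m = c₂ · s⁻¹ mod 59 = 39 · 49 mod 59 = 23.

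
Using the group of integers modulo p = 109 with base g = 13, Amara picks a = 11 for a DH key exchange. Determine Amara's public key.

Public value = 13^11 (mod 109).
13^1 ≡ 13 (mod 109)
13^2 = (13^1)^2 ≡ 13^2 = 169 ≡ 60 (mod 109)
13^4 = (13^2)^2 ≡ 60^2 = 3600 ≡ 3 (mod 109)
13^8 = (13^4)^2 ≡ 3^2 = 9 ≡ 9 (mod 109)
13^11 = 13^8 · 13^2 · 13^1 ≡ 9 · 60 · 13 ≡ 44 (mod 109).

44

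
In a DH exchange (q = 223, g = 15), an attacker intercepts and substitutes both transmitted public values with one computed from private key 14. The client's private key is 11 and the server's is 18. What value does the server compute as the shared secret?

210

The server receives an attacker's public value M = 15^14 mod 223 instead of the honest one.
15^1 ≡ 15 (mod 223)
15^2 = (15^1)^2 ≡ 15^2 = 225 ≡ 2 (mod 223)
15^4 = (15^2)^2 ≡ 2^2 = 4 ≡ 4 (mod 223)
15^8 = (15^4)^2 ≡ 4^2 = 16 ≡ 16 (mod 223)
15^14 = 15^8 · 15^4 · 15^2 ≡ 16 · 4 · 2 ≡ 128 (mod 223).
So M = 128. The server computes K = M^18 mod 223.
128^1 ≡ 128 (mod 223)
128^2 = (128^1)^2 ≡ 128^2 = 16384 ≡ 105 (mod 223)
128^4 = (128^2)^2 ≡ 105^2 = 11025 ≡ 98 (mod 223)
128^8 = (128^4)^2 ≡ 98^2 = 9604 ≡ 15 (mod 223)
128^16 = (128^8)^2 ≡ 15^2 = 225 ≡ 2 (mod 223)
128^18 = 128^16 · 128^2 ≡ 2 · 105 ≡ 210 (mod 223).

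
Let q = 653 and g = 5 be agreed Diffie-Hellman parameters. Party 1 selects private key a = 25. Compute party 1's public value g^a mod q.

366

Public value = 5^25 mod 653.
5^1 ≡ 5 (mod 653)
5^2 = (5^1)^2 ≡ 5^2 = 25 ≡ 25 (mod 653)
5^4 = (5^2)^2 ≡ 25^2 = 625 ≡ 625 (mod 653)
5^8 = (5^4)^2 ≡ 625^2 = 390625 ≡ 131 (mod 653)
5^16 = (5^8)^2 ≡ 131^2 = 17161 ≡ 183 (mod 653)
5^25 = 5^16 · 5^8 · 5^1 ≡ 183 · 131 · 5 ≡ 366 (mod 653).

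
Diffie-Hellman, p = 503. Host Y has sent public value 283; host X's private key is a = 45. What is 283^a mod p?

242

Shared key K = 283^45 mod 503.
283^1 ≡ 283 (mod 503)
283^2 = (283^1)^2 ≡ 283^2 = 80089 ≡ 112 (mod 503)
283^4 = (283^2)^2 ≡ 112^2 = 12544 ≡ 472 (mod 503)
283^8 = (283^4)^2 ≡ 472^2 = 222784 ≡ 458 (mod 503)
283^16 = (283^8)^2 ≡ 458^2 = 209764 ≡ 13 (mod 503)
283^32 = (283^16)^2 ≡ 13^2 = 169 ≡ 169 (mod 503)
283^45 = 283^32 · 283^8 · 283^4 · 283^1 ≡ 169 · 458 · 472 · 283 ≡ 242 (mod 503).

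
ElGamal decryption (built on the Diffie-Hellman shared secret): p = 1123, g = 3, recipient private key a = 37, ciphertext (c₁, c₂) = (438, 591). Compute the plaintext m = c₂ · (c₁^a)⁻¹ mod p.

Shared mask s = c₁^a mod p = 438^37 mod 1123.
438^1 ≡ 438 (mod 1123)
438^2 = (438^1)^2 ≡ 438^2 = 191844 ≡ 934 (mod 1123)
438^4 = (438^2)^2 ≡ 934^2 = 872356 ≡ 908 (mod 1123)
438^8 = (438^4)^2 ≡ 908^2 = 824464 ≡ 182 (mod 1123)
438^16 = (438^8)^2 ≡ 182^2 = 33124 ≡ 557 (mod 1123)
438^32 = (438^16)^2 ≡ 557^2 = 310249 ≡ 301 (mod 1123)
438^37 = 438^32 · 438^4 · 438^1 ≡ 301 · 908 · 438 ≡ 473 (mod 1123).
So s = 473; s⁻¹ ≡ 755 (mod 1123).
m = c₂ · s⁻¹ mod 1123 = 591 · 755 mod 1123 = 374.

374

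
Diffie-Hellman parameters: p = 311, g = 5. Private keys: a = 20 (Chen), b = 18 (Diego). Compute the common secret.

105

Diego sends B = g^b mod p = 5^18 mod 311.
5^1 ≡ 5 (mod 311)
5^2 = (5^1)^2 ≡ 5^2 = 25 ≡ 25 (mod 311)
5^4 = (5^2)^2 ≡ 25^2 = 625 ≡ 3 (mod 311)
5^8 = (5^4)^2 ≡ 3^2 = 9 ≡ 9 (mod 311)
5^16 = (5^8)^2 ≡ 9^2 = 81 ≡ 81 (mod 311)
5^18 = 5^16 · 5^2 ≡ 81 · 25 ≡ 159 (mod 311).
So B = 159. Chen then computes K = B^a mod p = 159^20 mod 311.
159^1 ≡ 159 (mod 311)
159^2 = (159^1)^2 ≡ 159^2 = 25281 ≡ 90 (mod 311)
159^4 = (159^2)^2 ≡ 90^2 = 8100 ≡ 14 (mod 311)
159^8 = (159^4)^2 ≡ 14^2 = 196 ≡ 196 (mod 311)
159^16 = (159^8)^2 ≡ 196^2 = 38416 ≡ 163 (mod 311)
159^20 = 159^16 · 159^4 ≡ 163 · 14 ≡ 105 (mod 311).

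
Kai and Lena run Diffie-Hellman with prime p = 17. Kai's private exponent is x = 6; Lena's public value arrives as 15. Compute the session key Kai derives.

13

Shared key K = 15^6 mod 17.
15^1 ≡ 15 (mod 17)
15^2 = (15^1)^2 ≡ 15^2 = 225 ≡ 4 (mod 17)
15^4 = (15^2)^2 ≡ 4^2 = 16 ≡ 16 (mod 17)
15^6 = 15^4 · 15^2 ≡ 16 · 4 ≡ 13 (mod 17).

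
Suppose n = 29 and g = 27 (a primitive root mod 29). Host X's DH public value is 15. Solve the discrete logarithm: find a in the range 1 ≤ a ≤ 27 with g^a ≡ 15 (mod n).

Try successive powers of 27 modulo 29:
27^1 ≡ 27
27^2 ≡ 4
27^3 ≡ 21
27^4 ≡ 16
27^5 ≡ 26
27^6 ≡ 6
27^7 ≡ 17
27^8 ≡ 24
27^9 ≡ 10
27^10 ≡ 9
27^11 ≡ 11
27^12 ≡ 7
27^13 ≡ 15
Found: a = 13.

13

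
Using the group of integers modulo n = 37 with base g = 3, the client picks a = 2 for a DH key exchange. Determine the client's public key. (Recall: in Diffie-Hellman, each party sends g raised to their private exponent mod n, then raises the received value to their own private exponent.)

Public value = 3^2 mod 37.
3^1 ≡ 3 (mod 37)
3^2 = (3^1)^2 ≡ 3^2 = 9 ≡ 9 (mod 37)

9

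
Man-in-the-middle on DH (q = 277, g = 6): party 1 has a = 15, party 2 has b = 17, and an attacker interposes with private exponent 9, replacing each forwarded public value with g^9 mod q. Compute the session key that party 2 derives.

Party 2 receives an attacker's public value M = 6^9 mod 277 instead of the honest one.
6^1 ≡ 6 (mod 277)
6^2 = (6^1)^2 ≡ 6^2 = 36 ≡ 36 (mod 277)
6^4 = (6^2)^2 ≡ 36^2 = 1296 ≡ 188 (mod 277)
6^8 = (6^4)^2 ≡ 188^2 = 35344 ≡ 165 (mod 277)
6^9 = 6^8 · 6^1 ≡ 165 · 6 ≡ 159 (mod 277).
So M = 159. Party 2 computes K = M^17 mod 277.
159^1 ≡ 159 (mod 277)
159^2 = (159^1)^2 ≡ 159^2 = 25281 ≡ 74 (mod 277)
159^4 = (159^2)^2 ≡ 74^2 = 5476 ≡ 213 (mod 277)
159^8 = (159^4)^2 ≡ 213^2 = 45369 ≡ 218 (mod 277)
159^16 = (159^8)^2 ≡ 218^2 = 47524 ≡ 157 (mod 277)
159^17 = 159^16 · 159^1 ≡ 157 · 159 ≡ 33 (mod 277).

33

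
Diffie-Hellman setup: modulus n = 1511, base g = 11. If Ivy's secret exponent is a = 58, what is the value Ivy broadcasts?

995

Public value = 11^58 mod 1511.
11^1 ≡ 11 (mod 1511)
11^2 = (11^1)^2 ≡ 11^2 = 121 ≡ 121 (mod 1511)
11^4 = (11^2)^2 ≡ 121^2 = 14641 ≡ 1042 (mod 1511)
11^8 = (11^4)^2 ≡ 1042^2 = 1085764 ≡ 866 (mod 1511)
11^16 = (11^8)^2 ≡ 866^2 = 749956 ≡ 500 (mod 1511)
11^32 = (11^16)^2 ≡ 500^2 = 250000 ≡ 685 (mod 1511)
11^58 = 11^32 · 11^16 · 11^8 · 11^2 ≡ 685 · 500 · 866 · 121 ≡ 995 (mod 1511).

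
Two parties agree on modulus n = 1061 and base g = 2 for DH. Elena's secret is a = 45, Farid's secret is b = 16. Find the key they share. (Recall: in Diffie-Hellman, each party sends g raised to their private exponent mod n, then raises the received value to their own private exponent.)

35

Elena sends A = g^a mod n = 2^45 mod 1061.
2^1 ≡ 2 (mod 1061)
2^2 = (2^1)^2 ≡ 2^2 = 4 ≡ 4 (mod 1061)
2^4 = (2^2)^2 ≡ 4^2 = 16 ≡ 16 (mod 1061)
2^8 = (2^4)^2 ≡ 16^2 = 256 ≡ 256 (mod 1061)
2^16 = (2^8)^2 ≡ 256^2 = 65536 ≡ 815 (mod 1061)
2^32 = (2^16)^2 ≡ 815^2 = 664225 ≡ 39 (mod 1061)
2^45 = 2^32 · 2^8 · 2^4 · 2^1 ≡ 39 · 256 · 16 · 2 ≡ 127 (mod 1061).
So A = 127. Farid then computes K = A^b mod n = 127^16 mod 1061.
127^1 ≡ 127 (mod 1061)
127^2 = (127^1)^2 ≡ 127^2 = 16129 ≡ 214 (mod 1061)
127^4 = (127^2)^2 ≡ 214^2 = 45796 ≡ 173 (mod 1061)
127^8 = (127^4)^2 ≡ 173^2 = 29929 ≡ 221 (mod 1061)
127^16 = (127^8)^2 ≡ 221^2 = 48841 ≡ 35 (mod 1061)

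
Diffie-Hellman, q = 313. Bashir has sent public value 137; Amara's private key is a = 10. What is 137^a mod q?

Shared key K = 137^10 mod 313.
137^1 ≡ 137 (mod 313)
137^2 = (137^1)^2 ≡ 137^2 = 18769 ≡ 302 (mod 313)
137^4 = (137^2)^2 ≡ 302^2 = 91204 ≡ 121 (mod 313)
137^8 = (137^4)^2 ≡ 121^2 = 14641 ≡ 243 (mod 313)
137^10 = 137^8 · 137^2 ≡ 243 · 302 ≡ 144 (mod 313).

144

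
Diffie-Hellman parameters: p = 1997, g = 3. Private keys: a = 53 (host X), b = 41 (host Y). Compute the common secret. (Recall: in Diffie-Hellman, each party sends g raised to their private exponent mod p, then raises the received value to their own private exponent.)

Host Y sends B = g^b mod p = 3^41 mod 1997.
3^1 ≡ 3 (mod 1997)
3^2 = (3^1)^2 ≡ 3^2 = 9 ≡ 9 (mod 1997)
3^4 = (3^2)^2 ≡ 9^2 = 81 ≡ 81 (mod 1997)
3^8 = (3^4)^2 ≡ 81^2 = 6561 ≡ 570 (mod 1997)
3^16 = (3^8)^2 ≡ 570^2 = 324900 ≡ 1386 (mod 1997)
3^32 = (3^16)^2 ≡ 1386^2 = 1920996 ≡ 1879 (mod 1997)
3^41 = 3^32 · 3^8 · 3^1 ≡ 1879 · 570 · 3 ≡ 1914 (mod 1997).
So B = 1914. Host X then computes K = B^a mod p = 1914^53 mod 1997.
1914^1 ≡ 1914 (mod 1997)
1914^2 = (1914^1)^2 ≡ 1914^2 = 3663396 ≡ 898 (mod 1997)
1914^4 = (1914^2)^2 ≡ 898^2 = 806404 ≡ 1613 (mod 1997)
1914^8 = (1914^4)^2 ≡ 1613^2 = 2601769 ≡ 1675 (mod 1997)
1914^16 = (1914^8)^2 ≡ 1675^2 = 2805625 ≡ 1837 (mod 1997)
1914^32 = (1914^16)^2 ≡ 1837^2 = 3374569 ≡ 1636 (mod 1997)
1914^53 = 1914^32 · 1914^16 · 1914^4 · 1914^1 ≡ 1636 · 1837 · 1613 · 1914 ≡ 258 (mod 1997).

258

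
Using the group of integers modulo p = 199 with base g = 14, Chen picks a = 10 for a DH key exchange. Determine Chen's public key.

155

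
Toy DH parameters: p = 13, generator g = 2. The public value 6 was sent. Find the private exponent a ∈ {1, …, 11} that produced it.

5

Try successive powers of 2 modulo 13:
2^1 ≡ 2
2^2 ≡ 4
2^3 ≡ 8
2^4 ≡ 3
2^5 ≡ 6
Found: a = 5.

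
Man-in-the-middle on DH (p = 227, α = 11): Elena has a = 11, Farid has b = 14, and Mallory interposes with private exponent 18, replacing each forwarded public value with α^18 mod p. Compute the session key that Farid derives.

48

Farid receives Mallory's public value M = 11^18 mod 227 instead of the honest one.
11^1 ≡ 11 (mod 227)
11^2 = (11^1)^2 ≡ 11^2 = 121 ≡ 121 (mod 227)
11^4 = (11^2)^2 ≡ 121^2 = 14641 ≡ 113 (mod 227)
11^8 = (11^4)^2 ≡ 113^2 = 12769 ≡ 57 (mod 227)
11^16 = (11^8)^2 ≡ 57^2 = 3249 ≡ 71 (mod 227)
11^18 = 11^16 · 11^2 ≡ 71 · 121 ≡ 192 (mod 227).
So M = 192. Farid computes K = M^14 mod 227.
192^1 ≡ 192 (mod 227)
192^2 = (192^1)^2 ≡ 192^2 = 36864 ≡ 90 (mod 227)
192^4 = (192^2)^2 ≡ 90^2 = 8100 ≡ 155 (mod 227)
192^8 = (192^4)^2 ≡ 155^2 = 24025 ≡ 190 (mod 227)
192^14 = 192^8 · 192^4 · 192^2 ≡ 190 · 155 · 90 ≡ 48 (mod 227).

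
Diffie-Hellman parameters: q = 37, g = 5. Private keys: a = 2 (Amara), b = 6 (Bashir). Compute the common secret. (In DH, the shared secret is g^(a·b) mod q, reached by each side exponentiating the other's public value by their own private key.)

10

Bashir sends B = g^b mod q = 5^6 mod 37.
5^1 ≡ 5 (mod 37)
5^2 = (5^1)^2 ≡ 5^2 = 25 ≡ 25 (mod 37)
5^4 = (5^2)^2 ≡ 25^2 = 625 ≡ 33 (mod 37)
5^6 = 5^4 · 5^2 ≡ 33 · 25 ≡ 11 (mod 37).
So B = 11. Amara then computes K = B^a mod q = 11^2 mod 37.
11^1 ≡ 11 (mod 37)
11^2 = (11^1)^2 ≡ 11^2 = 121 ≡ 10 (mod 37)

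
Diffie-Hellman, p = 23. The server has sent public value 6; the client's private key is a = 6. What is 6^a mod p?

Shared key K = 6^6 mod 23.
6^1 ≡ 6 (mod 23)
6^2 = (6^1)^2 ≡ 6^2 = 36 ≡ 13 (mod 23)
6^4 = (6^2)^2 ≡ 13^2 = 169 ≡ 8 (mod 23)
6^6 = 6^4 · 6^2 ≡ 8 · 13 ≡ 12 (mod 23).

12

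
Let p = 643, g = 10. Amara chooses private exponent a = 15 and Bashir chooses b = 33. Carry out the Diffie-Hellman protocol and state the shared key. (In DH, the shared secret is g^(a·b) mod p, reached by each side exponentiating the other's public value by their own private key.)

Bashir sends B = g^b mod p = 10^33 mod 643.
10^1 ≡ 10 (mod 643)
10^2 = (10^1)^2 ≡ 10^2 = 100 ≡ 100 (mod 643)
10^4 = (10^2)^2 ≡ 100^2 = 10000 ≡ 355 (mod 643)
10^8 = (10^4)^2 ≡ 355^2 = 126025 ≡ 640 (mod 643)
10^16 = (10^8)^2 ≡ 640^2 = 409600 ≡ 9 (mod 643)
10^32 = (10^16)^2 ≡ 9^2 = 81 ≡ 81 (mod 643)
10^33 = 10^32 · 10^1 ≡ 81 · 10 ≡ 167 (mod 643).
So B = 167. Amara then computes K = B^a mod p = 167^15 mod 643.
167^1 ≡ 167 (mod 643)
167^2 = (167^1)^2 ≡ 167^2 = 27889 ≡ 240 (mod 643)
167^4 = (167^2)^2 ≡ 240^2 = 57600 ≡ 373 (mod 643)
167^8 = (167^4)^2 ≡ 373^2 = 139129 ≡ 241 (mod 643)
167^15 = 167^8 · 167^4 · 167^2 · 167^1 ≡ 241 · 373 · 240 · 167 ≡ 471 (mod 643).

471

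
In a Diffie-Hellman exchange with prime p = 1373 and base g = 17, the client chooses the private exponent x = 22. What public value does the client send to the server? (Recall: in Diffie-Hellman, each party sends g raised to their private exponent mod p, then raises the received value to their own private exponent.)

Public value = 17^22 mod 1373.
17^1 ≡ 17 (mod 1373)
17^2 = (17^1)^2 ≡ 17^2 = 289 ≡ 289 (mod 1373)
17^4 = (17^2)^2 ≡ 289^2 = 83521 ≡ 1141 (mod 1373)
17^8 = (17^4)^2 ≡ 1141^2 = 1301881 ≡ 277 (mod 1373)
17^16 = (17^8)^2 ≡ 277^2 = 76729 ≡ 1214 (mod 1373)
17^22 = 17^16 · 17^4 · 17^2 ≡ 1214 · 1141 · 289 ≡ 660 (mod 1373).

660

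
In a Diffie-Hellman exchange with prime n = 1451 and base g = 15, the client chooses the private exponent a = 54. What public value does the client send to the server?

Public value = 15^54 mod 1451.
15^1 ≡ 15 (mod 1451)
15^2 = (15^1)^2 ≡ 15^2 = 225 ≡ 225 (mod 1451)
15^4 = (15^2)^2 ≡ 225^2 = 50625 ≡ 1291 (mod 1451)
15^8 = (15^4)^2 ≡ 1291^2 = 1666681 ≡ 933 (mod 1451)
15^16 = (15^8)^2 ≡ 933^2 = 870489 ≡ 1340 (mod 1451)
15^32 = (15^16)^2 ≡ 1340^2 = 1795600 ≡ 713 (mod 1451)
15^54 = 15^32 · 15^16 · 15^4 · 15^2 ≡ 713 · 1340 · 1291 · 225 ≡ 675 (mod 1451).

675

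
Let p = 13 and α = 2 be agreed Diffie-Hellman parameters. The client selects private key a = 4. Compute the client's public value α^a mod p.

Public value = 2^4 mod 13.
2^1 ≡ 2 (mod 13)
2^2 = (2^1)^2 ≡ 2^2 = 4 ≡ 4 (mod 13)
2^4 = (2^2)^2 ≡ 4^2 = 16 ≡ 3 (mod 13)

3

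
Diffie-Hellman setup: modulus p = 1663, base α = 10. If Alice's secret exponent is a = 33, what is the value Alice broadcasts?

Public value = 10^33 mod 1663.
10^1 ≡ 10 (mod 1663)
10^2 = (10^1)^2 ≡ 10^2 = 100 ≡ 100 (mod 1663)
10^4 = (10^2)^2 ≡ 100^2 = 10000 ≡ 22 (mod 1663)
10^8 = (10^4)^2 ≡ 22^2 = 484 ≡ 484 (mod 1663)
10^16 = (10^8)^2 ≡ 484^2 = 234256 ≡ 1436 (mod 1663)
10^32 = (10^16)^2 ≡ 1436^2 = 2062096 ≡ 1639 (mod 1663)
10^33 = 10^32 · 10^1 ≡ 1639 · 10 ≡ 1423 (mod 1663).

1423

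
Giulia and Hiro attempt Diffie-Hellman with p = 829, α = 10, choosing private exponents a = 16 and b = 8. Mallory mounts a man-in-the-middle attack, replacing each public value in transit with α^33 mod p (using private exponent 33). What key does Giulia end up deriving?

548

Giulia receives Mallory's public value M = 10^33 mod 829 instead of the honest one.
10^1 ≡ 10 (mod 829)
10^2 = (10^1)^2 ≡ 10^2 = 100 ≡ 100 (mod 829)
10^4 = (10^2)^2 ≡ 100^2 = 10000 ≡ 52 (mod 829)
10^8 = (10^4)^2 ≡ 52^2 = 2704 ≡ 217 (mod 829)
10^16 = (10^8)^2 ≡ 217^2 = 47089 ≡ 665 (mod 829)
10^32 = (10^16)^2 ≡ 665^2 = 442225 ≡ 368 (mod 829)
10^33 = 10^32 · 10^1 ≡ 368 · 10 ≡ 364 (mod 829).
So M = 364. Giulia computes K = M^16 mod 829.
364^1 ≡ 364 (mod 829)
364^2 = (364^1)^2 ≡ 364^2 = 132496 ≡ 685 (mod 829)
364^4 = (364^2)^2 ≡ 685^2 = 469225 ≡ 11 (mod 829)
364^8 = (364^4)^2 ≡ 11^2 = 121 ≡ 121 (mod 829)
364^16 = (364^8)^2 ≡ 121^2 = 14641 ≡ 548 (mod 829)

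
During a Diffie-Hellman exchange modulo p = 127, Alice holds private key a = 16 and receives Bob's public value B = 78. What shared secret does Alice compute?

82

Shared key K = 78^16 mod 127.
78^1 ≡ 78 (mod 127)
78^2 = (78^1)^2 ≡ 78^2 = 6084 ≡ 115 (mod 127)
78^4 = (78^2)^2 ≡ 115^2 = 13225 ≡ 17 (mod 127)
78^8 = (78^4)^2 ≡ 17^2 = 289 ≡ 35 (mod 127)
78^16 = (78^8)^2 ≡ 35^2 = 1225 ≡ 82 (mod 127)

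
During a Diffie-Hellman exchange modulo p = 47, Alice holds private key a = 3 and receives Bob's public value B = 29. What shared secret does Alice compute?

43

Shared key K = 29^3 mod 47.
29^1 ≡ 29 (mod 47)
29^2 = (29^1)^2 ≡ 29^2 = 841 ≡ 42 (mod 47)
29^3 = 29^2 · 29^1 ≡ 42 · 29 ≡ 43 (mod 47).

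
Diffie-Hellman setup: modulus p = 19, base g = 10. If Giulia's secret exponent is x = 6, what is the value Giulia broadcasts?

11

Public value = 10^6 (mod 19).
10^1 ≡ 10 (mod 19)
10^2 = (10^1)^2 ≡ 10^2 = 100 ≡ 5 (mod 19)
10^4 = (10^2)^2 ≡ 5^2 = 25 ≡ 6 (mod 19)
10^6 = 10^4 · 10^2 ≡ 6 · 5 ≡ 11 (mod 19).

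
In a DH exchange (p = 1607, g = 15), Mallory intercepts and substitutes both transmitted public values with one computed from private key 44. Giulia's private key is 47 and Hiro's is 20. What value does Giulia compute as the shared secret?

93

Giulia receives Mallory's public value M = 15^44 mod 1607 instead of the honest one.
15^1 ≡ 15 (mod 1607)
15^2 = (15^1)^2 ≡ 15^2 = 225 ≡ 225 (mod 1607)
15^4 = (15^2)^2 ≡ 225^2 = 50625 ≡ 808 (mod 1607)
15^8 = (15^4)^2 ≡ 808^2 = 652864 ≡ 422 (mod 1607)
15^16 = (15^8)^2 ≡ 422^2 = 178084 ≡ 1314 (mod 1607)
15^32 = (15^16)^2 ≡ 1314^2 = 1726596 ≡ 678 (mod 1607)
15^44 = 15^32 · 15^8 · 15^4 ≡ 678 · 422 · 808 ≡ 315 (mod 1607).
So M = 315. Giulia computes K = M^47 mod 1607.
315^1 ≡ 315 (mod 1607)
315^2 = (315^1)^2 ≡ 315^2 = 99225 ≡ 1198 (mod 1607)
315^4 = (315^2)^2 ≡ 1198^2 = 1435204 ≡ 153 (mod 1607)
315^8 = (315^4)^2 ≡ 153^2 = 23409 ≡ 911 (mod 1607)
315^16 = (315^8)^2 ≡ 911^2 = 829921 ≡ 709 (mod 1607)
315^32 = (315^16)^2 ≡ 709^2 = 502681 ≡ 1297 (mod 1607)
315^47 = 315^32 · 315^8 · 315^4 · 315^2 · 315^1 ≡ 1297 · 911 · 153 · 1198 · 315 ≡ 93 (mod 1607).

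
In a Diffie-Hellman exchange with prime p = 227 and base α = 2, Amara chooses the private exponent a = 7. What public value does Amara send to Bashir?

128

Public value = 2^{7} \pmod{227}.
2^1 ≡ 2 (mod 227)
2^2 = (2^1)^2 ≡ 2^2 = 4 ≡ 4 (mod 227)
2^4 = (2^2)^2 ≡ 4^2 = 16 ≡ 16 (mod 227)
2^7 = 2^4 · 2^2 · 2^1 ≡ 16 · 4 · 2 ≡ 128 (mod 227).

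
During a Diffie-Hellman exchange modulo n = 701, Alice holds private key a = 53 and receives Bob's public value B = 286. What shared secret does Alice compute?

Shared key K = 286^53 mod 701.
286^1 ≡ 286 (mod 701)
286^2 = (286^1)^2 ≡ 286^2 = 81796 ≡ 480 (mod 701)
286^4 = (286^2)^2 ≡ 480^2 = 230400 ≡ 472 (mod 701)
286^8 = (286^4)^2 ≡ 472^2 = 222784 ≡ 567 (mod 701)
286^16 = (286^8)^2 ≡ 567^2 = 321489 ≡ 431 (mod 701)
286^32 = (286^16)^2 ≡ 431^2 = 185761 ≡ 697 (mod 701)
286^53 = 286^32 · 286^16 · 286^4 · 286^1 ≡ 697 · 431 · 472 · 286 ≡ 184 (mod 701).

184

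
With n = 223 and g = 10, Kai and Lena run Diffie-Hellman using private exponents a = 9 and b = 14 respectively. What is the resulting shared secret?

Lena sends B = g^b mod n = 10^14 mod 223.
10^1 ≡ 10 (mod 223)
10^2 = (10^1)^2 ≡ 10^2 = 100 ≡ 100 (mod 223)
10^4 = (10^2)^2 ≡ 100^2 = 10000 ≡ 188 (mod 223)
10^8 = (10^4)^2 ≡ 188^2 = 35344 ≡ 110 (mod 223)
10^14 = 10^8 · 10^4 · 10^2 ≡ 110 · 188 · 100 ≡ 121 (mod 223).
So B = 121. Kai then computes K = B^a mod n = 121^9 mod 223.
121^1 ≡ 121 (mod 223)
121^2 = (121^1)^2 ≡ 121^2 = 14641 ≡ 146 (mod 223)
121^4 = (121^2)^2 ≡ 146^2 = 21316 ≡ 131 (mod 223)
121^8 = (121^4)^2 ≡ 131^2 = 17161 ≡ 213 (mod 223)
121^9 = 121^8 · 121^1 ≡ 213 · 121 ≡ 128 (mod 223).

128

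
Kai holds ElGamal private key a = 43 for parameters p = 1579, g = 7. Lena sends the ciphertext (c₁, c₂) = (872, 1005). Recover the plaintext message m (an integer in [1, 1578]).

Shared mask s = c₁^a mod p = 872^43 mod 1579.
872^1 ≡ 872 (mod 1579)
872^2 = (872^1)^2 ≡ 872^2 = 760384 ≡ 885 (mod 1579)
872^4 = (872^2)^2 ≡ 885^2 = 783225 ≡ 41 (mod 1579)
872^8 = (872^4)^2 ≡ 41^2 = 1681 ≡ 102 (mod 1579)
872^16 = (872^8)^2 ≡ 102^2 = 10404 ≡ 930 (mod 1579)
872^32 = (872^16)^2 ≡ 930^2 = 864900 ≡ 1187 (mod 1579)
872^43 = 872^32 · 872^8 · 872^2 · 872^1 ≡ 1187 · 102 · 885 · 872 ≡ 771 (mod 1579).
So s = 771; s⁻¹ ≡ 256 (mod 1579).
m = c₂ · s⁻¹ mod 1579 = 1005 · 256 mod 1579 = 1482.

1482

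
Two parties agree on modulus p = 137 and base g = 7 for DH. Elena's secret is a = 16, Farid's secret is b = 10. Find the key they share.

38

Elena sends A = g^a mod p = 7^16 mod 137.
7^1 ≡ 7 (mod 137)
7^2 = (7^1)^2 ≡ 7^2 = 49 ≡ 49 (mod 137)
7^4 = (7^2)^2 ≡ 49^2 = 2401 ≡ 72 (mod 137)
7^8 = (7^4)^2 ≡ 72^2 = 5184 ≡ 115 (mod 137)
7^16 = (7^8)^2 ≡ 115^2 = 13225 ≡ 73 (mod 137)
So A = 73. Farid then computes K = A^b mod p = 73^10 mod 137.
73^1 ≡ 73 (mod 137)
73^2 = (73^1)^2 ≡ 73^2 = 5329 ≡ 123 (mod 137)
73^4 = (73^2)^2 ≡ 123^2 = 15129 ≡ 59 (mod 137)
73^8 = (73^4)^2 ≡ 59^2 = 3481 ≡ 56 (mod 137)
73^10 = 73^8 · 73^2 ≡ 56 · 123 ≡ 38 (mod 137).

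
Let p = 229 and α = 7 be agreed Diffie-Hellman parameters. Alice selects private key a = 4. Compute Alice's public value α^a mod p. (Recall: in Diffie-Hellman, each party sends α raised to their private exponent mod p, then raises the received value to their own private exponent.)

Public value = 7^4 mod 229.
7^1 ≡ 7 (mod 229)
7^2 = (7^1)^2 ≡ 7^2 = 49 ≡ 49 (mod 229)
7^4 = (7^2)^2 ≡ 49^2 = 2401 ≡ 111 (mod 229)

111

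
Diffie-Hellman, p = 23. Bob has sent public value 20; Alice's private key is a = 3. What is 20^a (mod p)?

Shared key K = 20^3 mod 23.
20^1 ≡ 20 (mod 23)
20^2 = (20^1)^2 ≡ 20^2 = 400 ≡ 9 (mod 23)
20^3 = 20^2 · 20^1 ≡ 9 · 20 ≡ 19 (mod 23).

19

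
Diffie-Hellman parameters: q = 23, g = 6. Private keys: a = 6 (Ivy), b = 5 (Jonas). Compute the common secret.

18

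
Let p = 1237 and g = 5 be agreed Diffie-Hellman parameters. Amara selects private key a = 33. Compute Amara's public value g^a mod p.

Public value = 5^33 mod 1237.
5^1 ≡ 5 (mod 1237)
5^2 = (5^1)^2 ≡ 5^2 = 25 ≡ 25 (mod 1237)
5^4 = (5^2)^2 ≡ 25^2 = 625 ≡ 625 (mod 1237)
5^8 = (5^4)^2 ≡ 625^2 = 390625 ≡ 970 (mod 1237)
5^16 = (5^8)^2 ≡ 970^2 = 940900 ≡ 780 (mod 1237)
5^32 = (5^16)^2 ≡ 780^2 = 608400 ≡ 1033 (mod 1237)
5^33 = 5^32 · 5^1 ≡ 1033 · 5 ≡ 217 (mod 1237).

217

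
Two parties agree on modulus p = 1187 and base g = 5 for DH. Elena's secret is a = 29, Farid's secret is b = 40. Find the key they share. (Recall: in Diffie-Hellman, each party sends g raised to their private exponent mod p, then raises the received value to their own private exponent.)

Farid sends B = g^b mod p = 5^40 mod 1187.
5^1 ≡ 5 (mod 1187)
5^2 = (5^1)^2 ≡ 5^2 = 25 ≡ 25 (mod 1187)
5^4 = (5^2)^2 ≡ 25^2 = 625 ≡ 625 (mod 1187)
5^8 = (5^4)^2 ≡ 625^2 = 390625 ≡ 102 (mod 1187)
5^16 = (5^8)^2 ≡ 102^2 = 10404 ≡ 908 (mod 1187)
5^32 = (5^16)^2 ≡ 908^2 = 824464 ≡ 686 (mod 1187)
5^40 = 5^32 · 5^8 ≡ 686 · 102 ≡ 1126 (mod 1187).
So B = 1126. Elena then computes K = B^a mod p = 1126^29 mod 1187.
1126^1 ≡ 1126 (mod 1187)
1126^2 = (1126^1)^2 ≡ 1126^2 = 1267876 ≡ 160 (mod 1187)
1126^4 = (1126^2)^2 ≡ 160^2 = 25600 ≡ 673 (mod 1187)
1126^8 = (1126^4)^2 ≡ 673^2 = 452929 ≡ 682 (mod 1187)
1126^16 = (1126^8)^2 ≡ 682^2 = 465124 ≡ 1007 (mod 1187)
1126^29 = 1126^16 · 1126^8 · 1126^4 · 1126^1 ≡ 1007 · 682 · 673 · 1126 ≡ 201 (mod 1187).

201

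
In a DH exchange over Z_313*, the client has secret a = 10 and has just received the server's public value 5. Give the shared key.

25

Shared key K = 5^10 mod 313.
5^1 ≡ 5 (mod 313)
5^2 = (5^1)^2 ≡ 5^2 = 25 ≡ 25 (mod 313)
5^4 = (5^2)^2 ≡ 25^2 = 625 ≡ 312 (mod 313)
5^8 = (5^4)^2 ≡ 312^2 = 97344 ≡ 1 (mod 313)
5^10 = 5^8 · 5^2 ≡ 1 · 25 ≡ 25 (mod 313).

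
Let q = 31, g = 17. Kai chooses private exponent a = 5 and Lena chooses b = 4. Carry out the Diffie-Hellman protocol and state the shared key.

Lena sends B = g^b mod q = 17^4 mod 31.
17^1 ≡ 17 (mod 31)
17^2 = (17^1)^2 ≡ 17^2 = 289 ≡ 10 (mod 31)
17^4 = (17^2)^2 ≡ 10^2 = 100 ≡ 7 (mod 31)
So B = 7. Kai then computes K = B^a mod q = 7^5 mod 31.
7^1 ≡ 7 (mod 31)
7^2 = (7^1)^2 ≡ 7^2 = 49 ≡ 18 (mod 31)
7^4 = (7^2)^2 ≡ 18^2 = 324 ≡ 14 (mod 31)
7^5 = 7^4 · 7^1 ≡ 14 · 7 ≡ 5 (mod 31).

5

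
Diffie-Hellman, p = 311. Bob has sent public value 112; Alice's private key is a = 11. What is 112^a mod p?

Shared key K = 112^11 mod 311.
112^1 ≡ 112 (mod 311)
112^2 = (112^1)^2 ≡ 112^2 = 12544 ≡ 104 (mod 311)
112^4 = (112^2)^2 ≡ 104^2 = 10816 ≡ 242 (mod 311)
112^8 = (112^4)^2 ≡ 242^2 = 58564 ≡ 96 (mod 311)
112^11 = 112^8 · 112^2 · 112^1 ≡ 96 · 104 · 112 ≡ 163 (mod 311).

163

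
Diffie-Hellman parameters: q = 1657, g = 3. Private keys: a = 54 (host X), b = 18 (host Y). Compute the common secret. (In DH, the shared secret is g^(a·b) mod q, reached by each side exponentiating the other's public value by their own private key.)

Host X sends A = g^a mod q = 3^54 mod 1657.
3^1 ≡ 3 (mod 1657)
3^2 = (3^1)^2 ≡ 3^2 = 9 ≡ 9 (mod 1657)
3^4 = (3^2)^2 ≡ 9^2 = 81 ≡ 81 (mod 1657)
3^8 = (3^4)^2 ≡ 81^2 = 6561 ≡ 1590 (mod 1657)
3^16 = (3^8)^2 ≡ 1590^2 = 2528100 ≡ 1175 (mod 1657)
3^32 = (3^16)^2 ≡ 1175^2 = 1380625 ≡ 344 (mod 1657)
3^54 = 3^32 · 3^16 · 3^4 · 3^2 ≡ 344 · 1175 · 81 · 9 ≡ 804 (mod 1657).
So A = 804. Host Y then computes K = A^b mod q = 804^18 mod 1657.
804^1 ≡ 804 (mod 1657)
804^2 = (804^1)^2 ≡ 804^2 = 646416 ≡ 186 (mod 1657)
804^4 = (804^2)^2 ≡ 186^2 = 34596 ≡ 1456 (mod 1657)
804^8 = (804^4)^2 ≡ 1456^2 = 2119936 ≡ 633 (mod 1657)
804^16 = (804^8)^2 ≡ 633^2 = 400689 ≡ 1352 (mod 1657)
804^18 = 804^16 · 804^2 ≡ 1352 · 186 ≡ 1265 (mod 1657).

1265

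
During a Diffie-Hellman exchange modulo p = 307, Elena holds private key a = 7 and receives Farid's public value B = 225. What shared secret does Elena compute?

Shared key K = 225^7 mod 307.
225^1 ≡ 225 (mod 307)
225^2 = (225^1)^2 ≡ 225^2 = 50625 ≡ 277 (mod 307)
225^4 = (225^2)^2 ≡ 277^2 = 76729 ≡ 286 (mod 307)
225^7 = 225^4 · 225^2 · 225^1 ≡ 286 · 277 · 225 ≡ 223 (mod 307).

223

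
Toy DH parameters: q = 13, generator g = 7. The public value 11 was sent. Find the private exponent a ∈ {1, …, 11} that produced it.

Try successive powers of 7 modulo 13:
7^1 ≡ 7
7^2 ≡ 10
7^3 ≡ 5
7^4 ≡ 9
7^5 ≡ 11
Found: a = 5.

5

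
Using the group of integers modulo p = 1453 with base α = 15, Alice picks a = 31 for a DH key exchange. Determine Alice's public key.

Public value = 15^31 (mod 1453).
15^1 ≡ 15 (mod 1453)
15^2 = (15^1)^2 ≡ 15^2 = 225 ≡ 225 (mod 1453)
15^4 = (15^2)^2 ≡ 225^2 = 50625 ≡ 1223 (mod 1453)
15^8 = (15^4)^2 ≡ 1223^2 = 1495729 ≡ 592 (mod 1453)
15^16 = (15^8)^2 ≡ 592^2 = 350464 ≡ 291 (mod 1453)
15^31 = 15^16 · 15^8 · 15^4 · 15^2 · 15^1 ≡ 291 · 592 · 1223 · 225 · 15 ≡ 124 (mod 1453).

124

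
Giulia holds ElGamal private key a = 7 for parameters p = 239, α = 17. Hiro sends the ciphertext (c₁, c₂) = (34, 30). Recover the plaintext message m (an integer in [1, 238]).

Shared mask s = c₁^a mod p = 34^7 mod 239.
34^1 ≡ 34 (mod 239)
34^2 = (34^1)^2 ≡ 34^2 = 1156 ≡ 200 (mod 239)
34^4 = (34^2)^2 ≡ 200^2 = 40000 ≡ 87 (mod 239)
34^7 = 34^4 · 34^2 · 34^1 ≡ 87 · 200 · 34 ≡ 75 (mod 239).
So s = 75; s⁻¹ ≡ 51 (mod 239).
m = c₂ · s⁻¹ mod 239 = 30 · 51 mod 239 = 96.

96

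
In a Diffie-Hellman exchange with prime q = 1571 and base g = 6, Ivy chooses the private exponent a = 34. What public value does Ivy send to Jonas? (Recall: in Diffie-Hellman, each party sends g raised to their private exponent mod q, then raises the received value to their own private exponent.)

Public value = 6^{34} \pmod{1571}.
6^1 ≡ 6 (mod 1571)
6^2 = (6^1)^2 ≡ 6^2 = 36 ≡ 36 (mod 1571)
6^4 = (6^2)^2 ≡ 36^2 = 1296 ≡ 1296 (mod 1571)
6^8 = (6^4)^2 ≡ 1296^2 = 1679616 ≡ 217 (mod 1571)
6^16 = (6^8)^2 ≡ 217^2 = 47089 ≡ 1530 (mod 1571)
6^32 = (6^16)^2 ≡ 1530^2 = 2340900 ≡ 110 (mod 1571)
6^34 = 6^32 · 6^2 ≡ 110 · 36 ≡ 818 (mod 1571).

818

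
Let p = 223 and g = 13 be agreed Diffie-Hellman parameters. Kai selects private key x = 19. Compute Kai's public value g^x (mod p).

87

Public value = 13^19 (mod 223).
13^1 ≡ 13 (mod 223)
13^2 = (13^1)^2 ≡ 13^2 = 169 ≡ 169 (mod 223)
13^4 = (13^2)^2 ≡ 169^2 = 28561 ≡ 17 (mod 223)
13^8 = (13^4)^2 ≡ 17^2 = 289 ≡ 66 (mod 223)
13^16 = (13^8)^2 ≡ 66^2 = 4356 ≡ 119 (mod 223)
13^19 = 13^16 · 13^2 · 13^1 ≡ 119 · 169 · 13 ≡ 87 (mod 223).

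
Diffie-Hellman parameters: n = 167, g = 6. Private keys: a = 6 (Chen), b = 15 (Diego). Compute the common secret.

44

Diego sends B = g^b mod n = 6^15 mod 167.
6^1 ≡ 6 (mod 167)
6^2 = (6^1)^2 ≡ 6^2 = 36 ≡ 36 (mod 167)
6^4 = (6^2)^2 ≡ 36^2 = 1296 ≡ 127 (mod 167)
6^8 = (6^4)^2 ≡ 127^2 = 16129 ≡ 97 (mod 167)
6^15 = 6^8 · 6^4 · 6^2 · 6^1 ≡ 97 · 127 · 36 · 6 ≡ 93 (mod 167).
So B = 93. Chen then computes K = B^a mod n = 93^6 mod 167.
93^1 ≡ 93 (mod 167)
93^2 = (93^1)^2 ≡ 93^2 = 8649 ≡ 132 (mod 167)
93^4 = (93^2)^2 ≡ 132^2 = 17424 ≡ 56 (mod 167)
93^6 = 93^4 · 93^2 ≡ 56 · 132 ≡ 44 (mod 167).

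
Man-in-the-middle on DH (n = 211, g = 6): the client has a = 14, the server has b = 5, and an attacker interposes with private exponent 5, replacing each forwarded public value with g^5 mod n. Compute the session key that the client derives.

14

The client receives an attacker's public value M = 6^5 mod 211 instead of the honest one.
6^1 ≡ 6 (mod 211)
6^2 = (6^1)^2 ≡ 6^2 = 36 ≡ 36 (mod 211)
6^4 = (6^2)^2 ≡ 36^2 = 1296 ≡ 30 (mod 211)
6^5 = 6^4 · 6^1 ≡ 30 · 6 ≡ 180 (mod 211).
So M = 180. The client computes K = M^14 mod 211.
180^1 ≡ 180 (mod 211)
180^2 = (180^1)^2 ≡ 180^2 = 32400 ≡ 117 (mod 211)
180^4 = (180^2)^2 ≡ 117^2 = 13689 ≡ 185 (mod 211)
180^8 = (180^4)^2 ≡ 185^2 = 34225 ≡ 43 (mod 211)
180^14 = 180^8 · 180^4 · 180^2 ≡ 43 · 185 · 117 ≡ 14 (mod 211).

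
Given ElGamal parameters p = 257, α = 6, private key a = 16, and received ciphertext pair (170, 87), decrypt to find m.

Shared mask s = c₁^a mod p = 170^16 mod 257.
170^1 ≡ 170 (mod 257)
170^2 = (170^1)^2 ≡ 170^2 = 28900 ≡ 116 (mod 257)
170^4 = (170^2)^2 ≡ 116^2 = 13456 ≡ 92 (mod 257)
170^8 = (170^4)^2 ≡ 92^2 = 8464 ≡ 240 (mod 257)
170^16 = (170^8)^2 ≡ 240^2 = 57600 ≡ 32 (mod 257)
So s = 32; s⁻¹ ≡ 249 (mod 257).
m = c₂ · s⁻¹ mod 257 = 87 · 249 mod 257 = 75.

75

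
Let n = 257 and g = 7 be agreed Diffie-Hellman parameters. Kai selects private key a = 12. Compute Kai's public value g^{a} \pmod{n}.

165

Public value = 7^{12} \pmod{257}.
7^1 ≡ 7 (mod 257)
7^2 = (7^1)^2 ≡ 7^2 = 49 ≡ 49 (mod 257)
7^4 = (7^2)^2 ≡ 49^2 = 2401 ≡ 88 (mod 257)
7^8 = (7^4)^2 ≡ 88^2 = 7744 ≡ 34 (mod 257)
7^12 = 7^8 · 7^4 ≡ 34 · 88 ≡ 165 (mod 257).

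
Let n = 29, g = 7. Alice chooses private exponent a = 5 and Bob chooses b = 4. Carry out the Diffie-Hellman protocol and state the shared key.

Alice sends A = g^a mod n = 7^5 mod 29.
7^1 ≡ 7 (mod 29)
7^2 = (7^1)^2 ≡ 7^2 = 49 ≡ 20 (mod 29)
7^4 = (7^2)^2 ≡ 20^2 = 400 ≡ 23 (mod 29)
7^5 = 7^4 · 7^1 ≡ 23 · 7 ≡ 16 (mod 29).
So A = 16. Bob then computes K = A^b mod n = 16^4 mod 29.
16^1 ≡ 16 (mod 29)
16^2 = (16^1)^2 ≡ 16^2 = 256 ≡ 24 (mod 29)
16^4 = (16^2)^2 ≡ 24^2 = 576 ≡ 25 (mod 29)

25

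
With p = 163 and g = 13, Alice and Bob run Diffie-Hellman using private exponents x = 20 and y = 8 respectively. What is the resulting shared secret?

136

Alice sends A = g^x mod p = 13^20 mod 163.
13^1 ≡ 13 (mod 163)
13^2 = (13^1)^2 ≡ 13^2 = 169 ≡ 6 (mod 163)
13^4 = (13^2)^2 ≡ 6^2 = 36 ≡ 36 (mod 163)
13^8 = (13^4)^2 ≡ 36^2 = 1296 ≡ 155 (mod 163)
13^16 = (13^8)^2 ≡ 155^2 = 24025 ≡ 64 (mod 163)
13^20 = 13^16 · 13^4 ≡ 64 · 36 ≡ 22 (mod 163).
So A = 22. Bob then computes K = A^y mod p = 22^8 mod 163.
22^1 ≡ 22 (mod 163)
22^2 = (22^1)^2 ≡ 22^2 = 484 ≡ 158 (mod 163)
22^4 = (22^2)^2 ≡ 158^2 = 24964 ≡ 25 (mod 163)
22^8 = (22^4)^2 ≡ 25^2 = 625 ≡ 136 (mod 163)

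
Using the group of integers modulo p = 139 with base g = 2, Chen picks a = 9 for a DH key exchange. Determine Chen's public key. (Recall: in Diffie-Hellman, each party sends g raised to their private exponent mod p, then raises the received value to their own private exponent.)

Public value = 2^9 mod 139.
2^1 ≡ 2 (mod 139)
2^2 = (2^1)^2 ≡ 2^2 = 4 ≡ 4 (mod 139)
2^4 = (2^2)^2 ≡ 4^2 = 16 ≡ 16 (mod 139)
2^8 = (2^4)^2 ≡ 16^2 = 256 ≡ 117 (mod 139)
2^9 = 2^8 · 2^1 ≡ 117 · 2 ≡ 95 (mod 139).

95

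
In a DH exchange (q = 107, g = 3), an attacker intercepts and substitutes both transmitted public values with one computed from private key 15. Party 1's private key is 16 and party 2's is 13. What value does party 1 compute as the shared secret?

Party 1 receives an attacker's public value M = 3^15 mod 107 instead of the honest one.
3^1 ≡ 3 (mod 107)
3^2 = (3^1)^2 ≡ 3^2 = 9 ≡ 9 (mod 107)
3^4 = (3^2)^2 ≡ 9^2 = 81 ≡ 81 (mod 107)
3^8 = (3^4)^2 ≡ 81^2 = 6561 ≡ 34 (mod 107)
3^15 = 3^8 · 3^4 · 3^2 · 3^1 ≡ 34 · 81 · 9 · 3 ≡ 100 (mod 107).
So M = 100. Party 1 computes K = M^16 mod 107.
100^1 ≡ 100 (mod 107)
100^2 = (100^1)^2 ≡ 100^2 = 10000 ≡ 49 (mod 107)
100^4 = (100^2)^2 ≡ 49^2 = 2401 ≡ 47 (mod 107)
100^8 = (100^4)^2 ≡ 47^2 = 2209 ≡ 69 (mod 107)
100^16 = (100^8)^2 ≡ 69^2 = 4761 ≡ 53 (mod 107)

53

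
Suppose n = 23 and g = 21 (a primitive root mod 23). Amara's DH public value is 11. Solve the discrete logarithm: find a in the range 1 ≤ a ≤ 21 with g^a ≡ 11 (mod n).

Try successive powers of 21 modulo 23:
21^1 ≡ 21
21^2 ≡ 4
21^3 ≡ 15
21^4 ≡ 16
21^5 ≡ 14
21^6 ≡ 18
21^7 ≡ 10
21^8 ≡ 3
21^9 ≡ 17
21^10 ≡ 12
21^11 ≡ 22
21^12 ≡ 2
21^13 ≡ 19
21^14 ≡ 8
21^15 ≡ 7
21^16 ≡ 9
21^17 ≡ 5
21^18 ≡ 13
21^19 ≡ 20
21^20 ≡ 6
21^21 ≡ 11
Found: a = 21.

21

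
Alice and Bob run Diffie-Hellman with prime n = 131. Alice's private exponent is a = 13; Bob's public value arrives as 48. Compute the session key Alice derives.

61

Shared key K = 48^13 mod 131.
48^1 ≡ 48 (mod 131)
48^2 = (48^1)^2 ≡ 48^2 = 2304 ≡ 77 (mod 131)
48^4 = (48^2)^2 ≡ 77^2 = 5929 ≡ 34 (mod 131)
48^8 = (48^4)^2 ≡ 34^2 = 1156 ≡ 108 (mod 131)
48^13 = 48^8 · 48^4 · 48^1 ≡ 108 · 34 · 48 ≡ 61 (mod 131).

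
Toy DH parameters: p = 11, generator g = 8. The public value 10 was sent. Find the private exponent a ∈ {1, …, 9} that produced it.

5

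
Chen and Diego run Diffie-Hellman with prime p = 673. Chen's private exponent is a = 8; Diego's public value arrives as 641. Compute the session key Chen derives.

418

Shared key K = 641^8 mod 673.
641^1 ≡ 641 (mod 673)
641^2 = (641^1)^2 ≡ 641^2 = 410881 ≡ 351 (mod 673)
641^4 = (641^2)^2 ≡ 351^2 = 123201 ≡ 42 (mod 673)
641^8 = (641^4)^2 ≡ 42^2 = 1764 ≡ 418 (mod 673)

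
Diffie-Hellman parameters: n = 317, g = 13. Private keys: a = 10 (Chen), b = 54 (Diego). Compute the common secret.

Chen sends A = g^a mod n = 13^10 mod 317.
13^1 ≡ 13 (mod 317)
13^2 = (13^1)^2 ≡ 13^2 = 169 ≡ 169 (mod 317)
13^4 = (13^2)^2 ≡ 169^2 = 28561 ≡ 31 (mod 317)
13^8 = (13^4)^2 ≡ 31^2 = 961 ≡ 10 (mod 317)
13^10 = 13^8 · 13^2 ≡ 10 · 169 ≡ 105 (mod 317).
So A = 105. Diego then computes K = A^b mod n = 105^54 mod 317.
105^1 ≡ 105 (mod 317)
105^2 = (105^1)^2 ≡ 105^2 = 11025 ≡ 247 (mod 317)
105^4 = (105^2)^2 ≡ 247^2 = 61009 ≡ 145 (mod 317)
105^8 = (105^4)^2 ≡ 145^2 = 21025 ≡ 103 (mod 317)
105^16 = (105^8)^2 ≡ 103^2 = 10609 ≡ 148 (mod 317)
105^32 = (105^16)^2 ≡ 148^2 = 21904 ≡ 31 (mod 317)
105^54 = 105^32 · 105^16 · 105^4 · 105^2 ≡ 31 · 148 · 145 · 247 ≡ 51 (mod 317).

51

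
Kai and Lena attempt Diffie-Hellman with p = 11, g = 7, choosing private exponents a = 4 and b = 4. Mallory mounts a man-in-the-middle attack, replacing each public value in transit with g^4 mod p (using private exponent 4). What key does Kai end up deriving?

4

Kai receives Mallory's public value M = 7^4 mod 11 instead of the honest one.
7^1 ≡ 7 (mod 11)
7^2 = (7^1)^2 ≡ 7^2 = 49 ≡ 5 (mod 11)
7^4 = (7^2)^2 ≡ 5^2 = 25 ≡ 3 (mod 11)
So M = 3. Kai computes K = M^4 mod 11.
3^1 ≡ 3 (mod 11)
3^2 = (3^1)^2 ≡ 3^2 = 9 ≡ 9 (mod 11)
3^4 = (3^2)^2 ≡ 9^2 = 81 ≡ 4 (mod 11)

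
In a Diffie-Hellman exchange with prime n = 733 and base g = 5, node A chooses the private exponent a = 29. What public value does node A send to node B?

67

Public value = 5^29 (mod 733).
5^1 ≡ 5 (mod 733)
5^2 = (5^1)^2 ≡ 5^2 = 25 ≡ 25 (mod 733)
5^4 = (5^2)^2 ≡ 25^2 = 625 ≡ 625 (mod 733)
5^8 = (5^4)^2 ≡ 625^2 = 390625 ≡ 669 (mod 733)
5^16 = (5^8)^2 ≡ 669^2 = 447561 ≡ 431 (mod 733)
5^29 = 5^16 · 5^8 · 5^4 · 5^1 ≡ 431 · 669 · 625 · 5 ≡ 67 (mod 733).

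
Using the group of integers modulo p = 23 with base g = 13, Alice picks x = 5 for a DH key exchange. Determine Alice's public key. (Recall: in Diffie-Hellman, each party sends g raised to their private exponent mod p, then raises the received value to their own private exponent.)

Public value = 13^5 mod 23.
13^1 ≡ 13 (mod 23)
13^2 = (13^1)^2 ≡ 13^2 = 169 ≡ 8 (mod 23)
13^4 = (13^2)^2 ≡ 8^2 = 64 ≡ 18 (mod 23)
13^5 = 13^4 · 13^1 ≡ 18 · 13 ≡ 4 (mod 23).

4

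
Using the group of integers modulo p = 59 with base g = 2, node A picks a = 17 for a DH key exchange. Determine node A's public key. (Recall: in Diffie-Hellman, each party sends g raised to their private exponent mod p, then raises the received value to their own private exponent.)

33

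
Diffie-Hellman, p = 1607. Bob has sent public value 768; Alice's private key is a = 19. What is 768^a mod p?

1260

Shared key K = 768^19 mod 1607.
768^1 ≡ 768 (mod 1607)
768^2 = (768^1)^2 ≡ 768^2 = 589824 ≡ 55 (mod 1607)
768^4 = (768^2)^2 ≡ 55^2 = 3025 ≡ 1418 (mod 1607)
768^8 = (768^4)^2 ≡ 1418^2 = 2010724 ≡ 367 (mod 1607)
768^16 = (768^8)^2 ≡ 367^2 = 134689 ≡ 1308 (mod 1607)
768^19 = 768^16 · 768^2 · 768^1 ≡ 1308 · 55 · 768 ≡ 1260 (mod 1607).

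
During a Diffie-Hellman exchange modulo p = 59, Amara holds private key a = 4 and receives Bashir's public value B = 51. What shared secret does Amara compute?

Shared key K = 51^4 mod 59.
51^1 ≡ 51 (mod 59)
51^2 = (51^1)^2 ≡ 51^2 = 2601 ≡ 5 (mod 59)
51^4 = (51^2)^2 ≡ 5^2 = 25 ≡ 25 (mod 59)

25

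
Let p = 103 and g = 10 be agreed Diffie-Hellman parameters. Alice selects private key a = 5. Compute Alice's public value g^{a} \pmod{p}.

90

Public value = 10^{5} \pmod{103}.
10^1 ≡ 10 (mod 103)
10^2 = (10^1)^2 ≡ 10^2 = 100 ≡ 100 (mod 103)
10^4 = (10^2)^2 ≡ 100^2 = 10000 ≡ 9 (mod 103)
10^5 = 10^4 · 10^1 ≡ 9 · 10 ≡ 90 (mod 103).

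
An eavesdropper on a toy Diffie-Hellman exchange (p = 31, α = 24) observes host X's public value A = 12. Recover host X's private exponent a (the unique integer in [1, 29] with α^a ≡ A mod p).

Try successive powers of 24 modulo 31:
24^1 ≡ 24
24^2 ≡ 18
24^3 ≡ 29
24^4 ≡ 14
24^5 ≡ 26
24^6 ≡ 4
24^7 ≡ 3
24^8 ≡ 10
24^9 ≡ 23
24^10 ≡ 25
24^11 ≡ 11
24^12 ≡ 16
24^13 ≡ 12
Found: a = 13.

13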